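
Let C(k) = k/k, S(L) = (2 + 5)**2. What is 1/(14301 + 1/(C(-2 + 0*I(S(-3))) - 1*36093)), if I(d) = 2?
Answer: 36092/516151691 ≈ 6.9925e-5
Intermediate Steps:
S(L) = 49 (S(L) = 7**2 = 49)
C(k) = 1
1/(14301 + 1/(C(-2 + 0*I(S(-3))) - 1*36093)) = 1/(14301 + 1/(1 - 1*36093)) = 1/(14301 + 1/(1 - 36093)) = 1/(14301 + 1/(-36092)) = 1/(14301 - 1/36092) = 1/(516151691/36092) = 36092/516151691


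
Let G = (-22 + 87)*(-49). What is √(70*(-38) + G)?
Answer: I*√5845 ≈ 76.453*I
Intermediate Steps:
G = -3185 (G = 65*(-49) = -3185)
√(70*(-38) + G) = √(70*(-38) - 3185) = √(-2660 - 3185) = √(-5845) = I*√5845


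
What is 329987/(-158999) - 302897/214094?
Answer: -118808556881/34040731906 ≈ -3.4902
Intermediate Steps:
329987/(-158999) - 302897/214094 = 329987*(-1/158999) - 302897*1/214094 = -329987/158999 - 302897/214094 = -118808556881/34040731906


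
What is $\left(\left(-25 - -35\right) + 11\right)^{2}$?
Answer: $441$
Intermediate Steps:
$\left(\left(-25 - -35\right) + 11\right)^{2} = \left(\left(-25 + 35\right) + 11\right)^{2} = \left(10 + 11\right)^{2} = 21^{2} = 441$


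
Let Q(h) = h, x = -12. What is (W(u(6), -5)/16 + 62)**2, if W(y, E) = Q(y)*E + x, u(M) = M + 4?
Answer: 216225/64 ≈ 3378.5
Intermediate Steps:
u(M) = 4 + M
W(y, E) = -12 + E*y (W(y, E) = y*E - 12 = E*y - 12 = -12 + E*y)
(W(u(6), -5)/16 + 62)**2 = ((-12 - 5*(4 + 6))/16 + 62)**2 = ((-12 - 5*10)*(1/16) + 62)**2 = ((-12 - 50)*(1/16) + 62)**2 = (-62*1/16 + 62)**2 = (-31/8 + 62)**2 = (465/8)**2 = 216225/64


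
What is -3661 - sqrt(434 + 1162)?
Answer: -3661 - 2*sqrt(399) ≈ -3700.9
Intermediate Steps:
-3661 - sqrt(434 + 1162) = -3661 - sqrt(1596) = -3661 - 2*sqrt(399)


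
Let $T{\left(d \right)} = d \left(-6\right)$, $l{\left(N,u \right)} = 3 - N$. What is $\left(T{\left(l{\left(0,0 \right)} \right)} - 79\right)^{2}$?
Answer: $9409$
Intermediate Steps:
$T{\left(d \right)} = - 6 d$
$\left(T{\left(l{\left(0,0 \right)} \right)} - 79\right)^{2} = \left(- 6 \left(3 - 0\right) - 79\right)^{2} = \left(- 6 \left(3 + 0\right) - 79\right)^{2} = \left(\left(-6\right) 3 - 79\right)^{2} = \left(-18 - 79\right)^{2} = \left(-97\right)^{2} = 9409$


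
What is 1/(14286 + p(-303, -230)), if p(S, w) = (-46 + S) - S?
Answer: 1/14240 ≈ 7.0225e-5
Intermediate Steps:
p(S, w) = -46
1/(14286 + p(-303, -230)) = 1/(14286 - 46) = 1/14240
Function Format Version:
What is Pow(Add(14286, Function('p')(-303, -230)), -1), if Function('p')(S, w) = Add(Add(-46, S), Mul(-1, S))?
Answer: Rational(1, 14240) ≈ 7.0225e-5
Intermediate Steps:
Function('p')(S, w) = -46
Pow(Add(14286, Function('p')(-303, -230)), -1) = Pow(Add(14286, -46), -1) = Pow(14240, -1) = Rational(1, 14240)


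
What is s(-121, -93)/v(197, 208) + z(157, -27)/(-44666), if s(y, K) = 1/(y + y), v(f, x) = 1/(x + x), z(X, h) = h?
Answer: -9287261/5404586 ≈ -1.7184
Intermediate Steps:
v(f, x) = 1/(2*x)
s(y, K) = 1/(2*y)
s(-121, -93)/v(197, 208) + z(157, -27)/(-44666) = ((½)/(-121))/(((½)/208)) - 27/(-44666) = ((½)*(-1/121))/(((½)*(1/208))) - 27*(-1/44666) = -1/(242*1/416) + 27/44666 = -1/242*416 + 27/44666 = -208/121 + 27/44666 = -9287261/5404586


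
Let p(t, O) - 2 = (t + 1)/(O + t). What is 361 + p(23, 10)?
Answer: 4001/11 ≈ 363.73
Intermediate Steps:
p(t, O) = 2 + (1 + t)/(O + t) (p(t, O) = 2 + (t + 1)/(O + t) = 2 + (1 + t)/(O + t))
361 + p(23, 10) = 361 + (1 + 2*10 + 3*23)/(10 + 23) = 361 + (1 + 20 + 69)/33 = 361 + (1/33)*90 = 361 + 30/11 = 4001/11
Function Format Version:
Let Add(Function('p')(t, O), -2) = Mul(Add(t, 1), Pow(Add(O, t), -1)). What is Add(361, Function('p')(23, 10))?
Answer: Rational(4001, 11) ≈ 363.73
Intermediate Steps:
Function('p')(t, O) = Add(2, Mul(Pow(Add(O, t), -1), Add(1, t))) (Function('p')(t, O) = Add(2, Mul(Add(t, 1), Pow(Add(O, t), -1))) = Add(2, Mul(Add(1, t), Pow(Add(O, t), -1))) = Add(2, Mul(Pow(Add(O, t), -1), Add(1, t))))
Add(361, Function('p')(23, 10)) = Add(361, Mul(Pow(Add(10, 23), -1), Add(1, Mul(2, 10), Mul(3, 23)))) = Add(361, Mul(Pow(33, -1), Add(1, 20, 69))) = Add(361, Mul(Rational(1, 33), 90)) = Add(361, Rational(30, 11)) = Rational(4001, 11)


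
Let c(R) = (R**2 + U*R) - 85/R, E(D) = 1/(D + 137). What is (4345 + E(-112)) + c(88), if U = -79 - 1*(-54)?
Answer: 21753763/2200 ≈ 9888.1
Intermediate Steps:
U = -25 (U = -79 + 54 = -25)
E(D) = 1/(137 + D)
c(R) = R**2 - 85/R - 25*R (c(R) = (R**2 - 25*R) - 85/R = R**2 - 85/R - 25*R)
(4345 + E(-112)) + c(88) = (4345 + 1/(137 - 112)) + (-85 + 88**2*(-25 + 88))/88 = (4345 + 1/25) + (-85 + 7744*63)/88 = (4345 + 1/25) + (-85 + 487872)/88 = 108626/25 + (1/88)*487787 = 108626/25 + 487787/88 = 21753763/2200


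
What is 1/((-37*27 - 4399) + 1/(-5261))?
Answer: -5261/28398879 ≈ -0.00018525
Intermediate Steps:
1/((-37*27 - 4399) + 1/(-5261)) = 1/((-999 - 4399) - 1/5261) = 1/(-5398 - 1/5261) = 1/(-28398879/5261) = -5261/28398879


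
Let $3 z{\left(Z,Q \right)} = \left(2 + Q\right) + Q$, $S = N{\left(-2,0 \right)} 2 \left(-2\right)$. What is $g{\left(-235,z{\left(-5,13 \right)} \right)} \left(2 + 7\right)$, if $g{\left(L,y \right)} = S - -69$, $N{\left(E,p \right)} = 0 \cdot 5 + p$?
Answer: $621$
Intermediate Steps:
$N{\left(E,p \right)} = p$ ($N{\left(E,p \right)} = 0 + p = p$)
$S = 0$ ($S = 0 \cdot 2 \left(-2\right) = 0 \left(-2\right) = 0$)
$z{\left(Z,Q \right)} = \frac{2}{3} + \frac{2 Q}{3}$ ($z{\left(Z,Q \right)} = \frac{\left(2 + Q\right) + Q}{3} = \frac{2 + 2 Q}{3} = \frac{2}{3} + \frac{2 Q}{3}$)
$g{\left(L,y \right)} = 69$ ($g{\left(L,y \right)} = 0 - -69 = 0 + 69 = 69$)
$g{\left(-235,z{\left(-5,13 \right)} \right)} \left(2 + 7\right) = 69 \left(2 + 7\right) = 69 \cdot 9 = 621$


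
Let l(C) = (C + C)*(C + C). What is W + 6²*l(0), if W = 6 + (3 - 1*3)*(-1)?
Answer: 6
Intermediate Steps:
l(C) = 4*C² (l(C) = (2*C)*(2*C) = 4*C²)
W = 6 (W = 6 + (3 - 3)*(-1) = 6 + 0*(-1) = 6 + 0 = 6)
W + 6²*l(0) = 6 + 6²*(4*0²) = 6 + 36*(4*0) = 6 + 36*0 = 6 + 0 = 6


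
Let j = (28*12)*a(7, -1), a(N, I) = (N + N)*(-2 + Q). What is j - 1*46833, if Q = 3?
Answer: -42129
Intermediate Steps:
a(N, I) = 2*N (a(N, I) = (N + N)*(-2 + 3) = (2*N)*1 = 2*N)
j = 4704 (j = (28*12)*(2*7) = 336*14 = 4704)
j - 1*46833 = 4704 - 1*46833 = 4704 - 46833 = -42129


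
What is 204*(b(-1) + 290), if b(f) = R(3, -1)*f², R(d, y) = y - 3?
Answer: 58344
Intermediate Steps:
R(d, y) = -3 + y
b(f) = -4*f² (b(f) = (-3 - 1)*f² = -4*f²)
204*(b(-1) + 290) = 204*(-4*(-1)² + 290) = 204*(-4*1 + 290) = 204*(-4 + 290) = 204*286 = 58344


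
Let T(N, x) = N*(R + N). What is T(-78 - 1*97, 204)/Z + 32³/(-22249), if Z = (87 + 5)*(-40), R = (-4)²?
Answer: -147932933/16375264 ≈ -9.0339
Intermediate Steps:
R = 16
Z = -3680 (Z = 92*(-40) = -3680)
T(N, x) = N*(16 + N)
T(-78 - 1*97, 204)/Z + 32³/(-22249) = ((-78 - 1*97)*(16 + (-78 - 1*97)))/(-3680) + 32³/(-22249) = ((-78 - 97)*(16 + (-78 - 97)))*(-1/3680) + 32768*(-1/22249) = -175*(16 - 175)*(-1/3680) - 32768/22249 = -175*(-159)*(-1/3680) - 32768/22249 = 27825*(-1/3680) - 32768/22249 = -5565/736 - 32768/22249 = -147932933/16375264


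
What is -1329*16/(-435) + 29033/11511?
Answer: 85799753/1669095 ≈ 51.405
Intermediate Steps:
-1329*16/(-435) + 29033/11511 = -21264*(-1/435) + 29033*(1/11511) = 7088/145 + 29033/11511 = 85799753/1669095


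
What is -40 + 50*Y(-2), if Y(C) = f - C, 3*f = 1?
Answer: 230/3 ≈ 76.667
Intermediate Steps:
f = 1/3 (f = (1/3)*1 = 1/3 ≈ 0.33333)
Y(C) = 1/3 - C
-40 + 50*Y(-2) = -40 + 50*(1/3 - 1*(-2)) = -40 + 50*(1/3 + 2) = -40 + 50*(7/3) = -40 + 350/3 = 230/3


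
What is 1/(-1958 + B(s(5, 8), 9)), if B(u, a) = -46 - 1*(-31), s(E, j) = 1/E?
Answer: -1/1973 ≈ -0.00050684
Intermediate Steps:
B(u, a) = -15 (B(u, a) = -46 + 31 = -15)
1/(-1958 + B(s(5, 8), 9)) = 1/(-1958 - 15) = 1/(-1973) = -1/1973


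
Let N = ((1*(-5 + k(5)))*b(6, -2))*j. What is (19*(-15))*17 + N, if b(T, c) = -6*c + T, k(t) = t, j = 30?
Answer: -4845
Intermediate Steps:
b(T, c) = T - 6*c
N = 0 (N = ((1*(-5 + 5))*(6 - 6*(-2)))*30 = ((1*0)*(6 + 12))*30 = (0*18)*30 = 0*30 = 0)
(19*(-15))*17 + N = (19*(-15))*17 + 0 = -285*17 + 0 = -4845 + 0 = -4845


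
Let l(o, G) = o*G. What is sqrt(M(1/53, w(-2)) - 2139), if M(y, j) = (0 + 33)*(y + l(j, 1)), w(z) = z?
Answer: 4*I*sqrt(387006)/53 ≈ 46.951*I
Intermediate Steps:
l(o, G) = G*o
M(y, j) = 33*j + 33*y (M(y, j) = (0 + 33)*(y + 1*j) = 33*(y + j) = 33*(j + y) = 33*j + 33*y)
sqrt(M(1/53, w(-2)) - 2139) = sqrt((33*(-2) + 33/53) - 2139) = sqrt((-66 + 33*(1/53)) - 2139) = sqrt((-66 + 33/53) - 2139) = sqrt(-3465/53 - 2139) = sqrt(-116832/53) = 4*I*sqrt(387006)/53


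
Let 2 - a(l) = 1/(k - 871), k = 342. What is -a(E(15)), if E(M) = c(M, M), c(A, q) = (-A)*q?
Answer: -1059/529 ≈ -2.0019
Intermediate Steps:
c(A, q) = -A*q
E(M) = -M² (E(M) = -M*M = -M²)
a(l) = 1059/529 (a(l) = 2 - 1/(342 - 871) = 2 - 1/(-529) = 2 - 1*(-1/529) = 2 + 1/529 = 1059/529)
-a(E(15)) = -1*1059/529 = -1059/529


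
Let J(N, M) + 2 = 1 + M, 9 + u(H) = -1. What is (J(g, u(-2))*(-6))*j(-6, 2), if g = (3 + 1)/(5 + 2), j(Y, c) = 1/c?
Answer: 33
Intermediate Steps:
u(H) = -10 (u(H) = -9 - 1 = -10)
g = 4/7 ≈ 0.57143
J(N, M) = -1 + M (J(N, M) = -2 + (1 + M) = -1 + M)
(J(g, u(-2))*(-6))*j(-6, 2) = ((-1 - 10)*(-6))/2 = -11*(-6)*(1/2) = 66*(1/2) = 33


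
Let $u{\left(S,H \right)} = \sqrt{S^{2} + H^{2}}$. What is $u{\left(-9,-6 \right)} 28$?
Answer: $84 \sqrt{13} \approx 302.87$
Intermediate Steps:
$u{\left(S,H \right)} = \sqrt{H^{2} + S^{2}}$
$u{\left(-9,-6 \right)} 28 = \sqrt{\left(-6\right)^{2} + \left(-9\right)^{2}} \cdot 28 = \sqrt{36 + 81} \cdot 28 = \sqrt{117} \cdot 28 = 3 \sqrt{13} \cdot 28 = 84 \sqrt{13}$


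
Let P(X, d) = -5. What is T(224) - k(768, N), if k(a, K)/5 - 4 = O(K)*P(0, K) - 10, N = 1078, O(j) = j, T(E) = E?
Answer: 27204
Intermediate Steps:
k(a, K) = -30 - 25*K (k(a, K) = 20 + 5*(K*(-5) - 10) = 20 + 5*(-5*K - 10) = 20 + 5*(-10 - 5*K) = 20 + (-50 - 25*K) = -30 - 25*K)
T(224) - k(768, N) = 224 - (-30 - 25*1078) = 224 - (-30 - 26950) = 224 - 1*(-26980) = 224 + 26980 = 27204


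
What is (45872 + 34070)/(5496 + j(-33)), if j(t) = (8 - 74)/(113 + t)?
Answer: 3197680/219807 ≈ 14.548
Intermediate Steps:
j(t) = -66/(113 + t)
(45872 + 34070)/(5496 + j(-33)) = (45872 + 34070)/(5496 - 66/(113 - 33)) = 79942/(5496 - 66/80) = 79942/(5496 - 66*1/80) = 79942/(5496 - 33/40) = 79942/(219807/40) = 79942*(40/219807) = 3197680/219807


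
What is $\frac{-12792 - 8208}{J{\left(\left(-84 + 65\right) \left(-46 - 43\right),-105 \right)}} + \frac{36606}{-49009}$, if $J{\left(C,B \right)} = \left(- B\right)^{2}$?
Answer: $- \frac{2729086}{1029189} \approx -2.6517$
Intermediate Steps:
$J{\left(C,B \right)} = B^{2}$
$\frac{-12792 - 8208}{J{\left(\left(-84 + 65\right) \left(-46 - 43\right),-105 \right)}} + \frac{36606}{-49009} = \frac{-12792 - 8208}{\left(-105\right)^{2}} + \frac{36606}{-49009} = \frac{-12792 - 8208}{11025} + 36606 \left(- \frac{1}{49009}\right) = \left(-21000\right) \frac{1}{11025} - \frac{36606}{49009} = - \frac{40}{21} - \frac{36606}{49009} = - \frac{2729086}{1029189}$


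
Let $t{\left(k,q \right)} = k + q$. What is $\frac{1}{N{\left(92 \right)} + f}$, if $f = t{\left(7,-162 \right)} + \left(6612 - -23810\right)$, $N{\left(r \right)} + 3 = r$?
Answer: $\frac{1}{30356} \approx 3.2942 \cdot 10^{-5}$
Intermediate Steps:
$N{\left(r \right)} = -3 + r$
$f = 30267$ ($f = \left(7 - 162\right) + \left(6612 - -23810\right) = -155 + \left(6612 + 23810\right) = -155 + 30422 = 30267$)
$\frac{1}{N{\left(92 \right)} + f} = \frac{1}{\left(-3 + 92\right) + 30267} = \frac{1}{89 + 30267} = \frac{1}{30356}$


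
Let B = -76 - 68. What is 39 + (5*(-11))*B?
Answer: 7959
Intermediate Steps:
B = -144
39 + (5*(-11))*B = 39 + (5*(-11))*(-144) = 39 - 55*(-144) = 39 + 7920 = 7959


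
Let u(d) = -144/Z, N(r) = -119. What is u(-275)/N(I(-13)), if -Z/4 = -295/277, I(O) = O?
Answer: 9972/35105 ≈ 0.28406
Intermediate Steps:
Z = 1180/277 (Z = -(-1180)/277 = -4*(-295/277) = 1180/277 ≈ 4.2599)
u(d) = -9972/295 (u(d) = -144/1180/277 = -144*277/1180 = -9972/295)
u(-275)/N(I(-13)) = -9972/295/(-119) = -9972/295*(-1/119) = 9972/35105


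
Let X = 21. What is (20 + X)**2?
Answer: 1681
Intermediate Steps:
(20 + X)**2 = (20 + 21)**2 = 41**2 = 1681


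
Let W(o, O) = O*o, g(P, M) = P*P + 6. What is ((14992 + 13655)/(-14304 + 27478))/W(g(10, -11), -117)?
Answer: -3183/18153772 ≈ -0.00017534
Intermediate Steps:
g(P, M) = 6 + P² (g(P, M) = P² + 6 = 6 + P²)
((14992 + 13655)/(-14304 + 27478))/W(g(10, -11), -117) = ((14992 + 13655)/(-14304 + 27478))/((-117*(6 + 10²))) = (28647/13174)/((-117*(6 + 100))) = (28647*(1/13174))/((-117*106)) = (28647/13174)/(-12402) = (28647/13174)*(-1/12402) = -3183/18153772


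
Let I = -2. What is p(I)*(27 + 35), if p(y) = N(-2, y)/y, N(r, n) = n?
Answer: 62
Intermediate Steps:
p(y) = 1 (p(y) = y/y = 1)
p(I)*(27 + 35) = 1*(27 + 35) = 1*62 = 62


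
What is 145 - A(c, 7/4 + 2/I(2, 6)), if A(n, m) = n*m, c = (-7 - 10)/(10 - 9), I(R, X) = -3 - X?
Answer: 6155/36 ≈ 170.97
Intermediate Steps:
c = -17 (c = -17/1 = -17*1 = -17)
A(n, m) = m*n
145 - A(c, 7/4 + 2/I(2, 6)) = 145 - (7/4 + 2/(-3 - 1*6))*(-17) = 145 - (7*(¼) + 2/(-3 - 6))*(-17) = 145 - (7/4 + 2/(-9))*(-17) = 145 - (7/4 + 2*(-⅑))*(-17) = 145 - (7/4 - 2/9)*(-17) = 145 - 55*(-17)/36 = 145 - 1*(-935/36) = 145 + 935/36 = 6155/36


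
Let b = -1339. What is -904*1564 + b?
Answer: -1415195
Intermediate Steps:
-904*1564 + b = -904*1564 - 1339 = -1413856 - 1339 = -1415195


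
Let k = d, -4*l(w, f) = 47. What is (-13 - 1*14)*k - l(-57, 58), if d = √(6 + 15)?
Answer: 47/4 - 27*√21 ≈ -111.98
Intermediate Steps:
l(w, f) = -47/4 (l(w, f) = -¼*47 = -47/4)
d = √21 ≈ 4.5826
k = √21 ≈ 4.5826
(-13 - 1*14)*k - l(-57, 58) = (-13 - 1*14)*√21 - 1*(-47/4) = (-13 - 14)*√21 + 47/4 = -27*√21 + 47/4 = 47/4 - 27*√21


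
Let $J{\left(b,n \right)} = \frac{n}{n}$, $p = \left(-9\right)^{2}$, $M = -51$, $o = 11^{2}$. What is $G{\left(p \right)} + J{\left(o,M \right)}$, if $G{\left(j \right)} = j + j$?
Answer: $163$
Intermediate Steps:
$o = 121$
$p = 81$
$J{\left(b,n \right)} = 1$
$G{\left(j \right)} = 2 j$
$G{\left(p \right)} + J{\left(o,M \right)} = 2 \cdot 81 + 1 = 162 + 1 = 163$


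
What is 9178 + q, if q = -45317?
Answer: -36139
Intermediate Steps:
9178 + q = 9178 - 45317 = -36139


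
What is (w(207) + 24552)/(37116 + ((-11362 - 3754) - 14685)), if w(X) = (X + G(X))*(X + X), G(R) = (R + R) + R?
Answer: 367344/7315 ≈ 50.218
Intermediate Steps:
G(R) = 3*R (G(R) = 2*R + R = 3*R)
w(X) = 8*X² (w(X) = (X + 3*X)*(X + X) = (4*X)*(2*X) = 8*X²)
(w(207) + 24552)/(37116 + ((-11362 - 3754) - 14685)) = (8*207² + 24552)/(37116 + ((-11362 - 3754) - 14685)) = (8*42849 + 24552)/(37116 + (-15116 - 14685)) = (342792 + 24552)/(37116 - 29801) = 367344/7315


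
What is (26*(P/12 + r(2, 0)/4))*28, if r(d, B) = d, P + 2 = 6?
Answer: 1820/3 ≈ 606.67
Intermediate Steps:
P = 4 (P = -2 + 6 = 4)
(26*(P/12 + r(2, 0)/4))*28 = (26*(4/12 + 2/4))*28 = (26*(4*(1/12) + 2*(¼)))*28 = (26*(⅓ + ½))*28 = (26*(⅚))*28 = (65/3)*28 = 1820/3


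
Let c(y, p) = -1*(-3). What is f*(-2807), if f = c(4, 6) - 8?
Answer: 14035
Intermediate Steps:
c(y, p) = 3
f = -5 (f = 3 - 8 = -5)
f*(-2807) = -5*(-2807) = 14035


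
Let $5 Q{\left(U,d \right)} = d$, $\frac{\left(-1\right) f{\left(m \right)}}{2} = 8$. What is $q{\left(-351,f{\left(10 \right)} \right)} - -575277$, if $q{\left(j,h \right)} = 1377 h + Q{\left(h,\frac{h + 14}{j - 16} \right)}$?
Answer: $\frac{1015204577}{1835} \approx 5.5325 \cdot 10^{5}$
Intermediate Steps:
$f{\left(m \right)} = -16$ ($f{\left(m \right)} = \left(-2\right) 8 = -16$)
$Q{\left(U,d \right)} = \frac{d}{5}$
$q{\left(j,h \right)} = 1377 h + \frac{14 + h}{5 \left(-16 + j\right)}$ ($q{\left(j,h \right)} = 1377 h + \frac{\left(h + 14\right) \frac{1}{j - 16}}{5} = 1377 h + \frac{\left(14 + h\right) \frac{1}{-16 + j}}{5} = 1377 h + \frac{\frac{1}{-16 + j} \left(14 + h\right)}{5} = 1377 h + \frac{14 + h}{5 \left(-16 + j\right)}$)
$q{\left(-351,f{\left(10 \right)} \right)} - -575277 = \frac{14 - 16 + 6885 \left(-16\right) \left(-16 - 351\right)}{5 \left(-16 - 351\right)} - -575277 = \frac{14 - 16 + 6885 \left(-16\right) \left(-367\right)}{5 \left(-367\right)} + 575277 = \frac{1}{5} \left(- \frac{1}{367}\right) \left(14 - 16 + 40428720\right) + 575277 = \frac{1}{5} \left(- \frac{1}{367}\right) 40428718 + 575277 = - \frac{40428718}{1835} + 575277 = \frac{1015204577}{1835}$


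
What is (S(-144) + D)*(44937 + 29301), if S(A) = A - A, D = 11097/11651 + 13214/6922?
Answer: 8565942276012/40324111 ≈ 2.1243e+5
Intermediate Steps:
D = 115384874/40324111 (D = 11097*(1/11651) + 13214*(1/6922) = 11097/11651 + 6607/3461 = 115384874/40324111 ≈ 2.8614)
S(A) = 0
(S(-144) + D)*(44937 + 29301) = (0 + 115384874/40324111)*(44937 + 29301) = (115384874/40324111)*74238 = 8565942276012/40324111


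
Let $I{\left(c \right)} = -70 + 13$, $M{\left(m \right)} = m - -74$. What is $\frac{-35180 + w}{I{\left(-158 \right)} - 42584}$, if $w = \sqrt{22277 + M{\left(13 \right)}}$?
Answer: $\frac{35180}{42641} - \frac{2 \sqrt{5591}}{42641} \approx 0.82152$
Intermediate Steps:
$M{\left(m \right)} = 74 + m$ ($M{\left(m \right)} = m + 74 = 74 + m$)
$I{\left(c \right)} = -57$
$w = 2 \sqrt{5591}$ ($w = \sqrt{22277 + \left(74 + 13\right)} = \sqrt{22277 + 87} = \sqrt{22364} = 2 \sqrt{5591} \approx 149.55$)
$\frac{-35180 + w}{I{\left(-158 \right)} - 42584} = \frac{-35180 + 2 \sqrt{5591}}{-57 - 42584} = \frac{-35180 + 2 \sqrt{5591}}{-42641} = \left(-35180 + 2 \sqrt{5591}\right) \left(- \frac{1}{42641}\right) = \frac{35180}{42641} - \frac{2 \sqrt{5591}}{42641}$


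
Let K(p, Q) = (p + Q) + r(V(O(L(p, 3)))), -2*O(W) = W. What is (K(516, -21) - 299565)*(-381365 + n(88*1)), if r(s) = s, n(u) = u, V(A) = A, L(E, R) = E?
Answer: 114126881856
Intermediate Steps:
O(W) = -W/2
K(p, Q) = Q + p/2 (K(p, Q) = (p + Q) - p/2 = (Q + p) - p/2 = Q + p/2)
(K(516, -21) - 299565)*(-381365 + n(88*1)) = ((-21 + (½)*516) - 299565)*(-381365 + 88*1) = ((-21 + 258) - 299565)*(-381365 + 88) = (237 - 299565)*(-381277) = -299328*(-381277) = 114126881856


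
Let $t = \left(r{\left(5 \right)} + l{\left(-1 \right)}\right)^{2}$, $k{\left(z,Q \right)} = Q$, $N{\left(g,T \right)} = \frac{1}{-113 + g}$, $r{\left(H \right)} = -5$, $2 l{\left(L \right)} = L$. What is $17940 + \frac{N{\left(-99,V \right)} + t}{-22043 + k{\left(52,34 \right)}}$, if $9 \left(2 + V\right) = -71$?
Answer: $\frac{20926595777}{1166477} \approx 17940.0$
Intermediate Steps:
$V = - \frac{89}{9}$ ($V = -2 + \frac{1}{9} \left(-71\right) = -2 - \frac{71}{9} = - \frac{89}{9} \approx -9.8889$)
$l{\left(L \right)} = \frac{L}{2}$
$t = \frac{121}{4}$ ($t = \left(-5 + \frac{1}{2} \left(-1\right)\right)^{2} = \left(-5 - \frac{1}{2}\right)^{2} = \left(- \frac{11}{2}\right)^{2} = \frac{121}{4} \approx 30.25$)
$17940 + \frac{N{\left(-99,V \right)} + t}{-22043 + k{\left(52,34 \right)}} = 17940 + \frac{\frac{1}{-113 - 99} + \frac{121}{4}}{-22043 + 34} = 17940 + \frac{\frac{1}{-212} + \frac{121}{4}}{-22009} = 17940 + \left(- \frac{1}{212} + \frac{121}{4}\right) \left(- \frac{1}{22009}\right) = 17940 + \frac{1603}{53} \left(- \frac{1}{22009}\right) = 17940 - \frac{1603}{1166477} = \frac{20926595777}{1166477}$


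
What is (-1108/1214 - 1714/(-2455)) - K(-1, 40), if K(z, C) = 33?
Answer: -49495777/1490185 ≈ -33.215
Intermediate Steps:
(-1108/1214 - 1714/(-2455)) - K(-1, 40) = (-1108/1214 - 1714/(-2455)) - 1*33 = (-1108*1/1214 - 1714*(-1/2455)) - 33 = (-554/607 + 1714/2455) - 33 = -319672/1490185 - 33 = -49495777/1490185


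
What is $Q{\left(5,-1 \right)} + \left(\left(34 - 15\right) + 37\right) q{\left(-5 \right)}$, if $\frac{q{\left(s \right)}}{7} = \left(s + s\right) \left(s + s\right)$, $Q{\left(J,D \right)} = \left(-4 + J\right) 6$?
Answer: $39206$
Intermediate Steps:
$Q{\left(J,D \right)} = -24 + 6 J$
$q{\left(s \right)} = 28 s^{2}$ ($q{\left(s \right)} = 7 \left(s + s\right) \left(s + s\right) = 7 \cdot 2 s 2 s = 7 \cdot 4 s^{2} = 28 s^{2}$)
$Q{\left(5,-1 \right)} + \left(\left(34 - 15\right) + 37\right) q{\left(-5 \right)} = \left(-24 + 6 \cdot 5\right) + \left(\left(34 - 15\right) + 37\right) 28 \left(-5\right)^{2} = \left(-24 + 30\right) + \left(19 + 37\right) 28 \cdot 25 = 6 + 56 \cdot 700 = 6 + 39200 = 39206$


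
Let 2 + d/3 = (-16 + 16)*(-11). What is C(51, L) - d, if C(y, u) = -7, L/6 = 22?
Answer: -1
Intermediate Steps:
L = 132 (L = 6*22 = 132)
d = -6 (d = -6 + 3*((-16 + 16)*(-11)) = -6 + 3*(0*(-11)) = -6 + 3*0 = -6 + 0 = -6)
C(51, L) - d = -7 - 1*(-6) = -7 + 6 = -1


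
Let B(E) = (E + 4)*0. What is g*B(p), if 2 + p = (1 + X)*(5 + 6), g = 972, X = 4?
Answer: 0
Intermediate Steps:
p = 53 (p = -2 + (1 + 4)*(5 + 6) = -2 + 5*11 = -2 + 55 = 53)
B(E) = 0 (B(E) = (4 + E)*0 = 0)
g*B(p) = 972*0 = 0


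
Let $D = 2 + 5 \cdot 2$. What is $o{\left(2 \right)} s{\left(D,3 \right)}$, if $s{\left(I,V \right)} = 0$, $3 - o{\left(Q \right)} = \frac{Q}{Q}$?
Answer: $0$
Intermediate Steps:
$D = 12$ ($D = 2 + 10 = 12$)
$o{\left(Q \right)} = 2$ ($o{\left(Q \right)} = 3 - \frac{Q}{Q} = 3 - 1 = 2$)
$o{\left(2 \right)} s{\left(D,3 \right)} = 2 \cdot 0 = 0$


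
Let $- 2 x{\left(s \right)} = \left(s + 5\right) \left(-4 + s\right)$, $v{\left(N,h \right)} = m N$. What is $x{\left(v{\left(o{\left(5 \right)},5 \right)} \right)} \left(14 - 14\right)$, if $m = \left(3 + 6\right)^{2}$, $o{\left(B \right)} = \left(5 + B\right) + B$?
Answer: $0$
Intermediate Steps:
$o{\left(B \right)} = 5 + 2 B$
$m = 81$ ($m = 9^{2} = 81$)
$v{\left(N,h \right)} = 81 N$
$x{\left(s \right)} = - \frac{\left(-4 + s\right) \left(5 + s\right)}{2}$ ($x{\left(s \right)} = - \frac{\left(s + 5\right) \left(-4 + s\right)}{2} = - \frac{\left(5 + s\right) \left(-4 + s\right)}{2} = - \frac{\left(-4 + s\right) \left(5 + s\right)}{2}$)
$x{\left(v{\left(o{\left(5 \right)},5 \right)} \right)} \left(14 - 14\right) = \left(10 - \frac{81 \left(5 + 2 \cdot 5\right)}{2} - \frac{\left(81 \left(5 + 2 \cdot 5\right)\right)^{2}}{2}\right) \left(14 - 14\right) = \left(10 - \frac{81 \left(5 + 10\right)}{2} - \frac{\left(81 \left(5 + 10\right)\right)^{2}}{2}\right) \left(14 - 14\right) = \left(10 - \frac{81 \cdot 15}{2} - \frac{\left(81 \cdot 15\right)^{2}}{2}\right) 0 = \left(10 - \frac{1215}{2} - \frac{1215^{2}}{2}\right) 0 = \left(10 - \frac{1215}{2} - \frac{1476225}{2}\right) 0 = \left(-738710\right) 0 = 0$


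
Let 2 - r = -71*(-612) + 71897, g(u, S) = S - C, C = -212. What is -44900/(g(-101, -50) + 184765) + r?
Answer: -21330819569/184927 ≈ -1.1535e+5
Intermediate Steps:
g(u, S) = 212 + S (g(u, S) = S - 1*(-212) = S + 212 = 212 + S)
r = -115347 (r = 2 - (-71*(-612) + 71897) = 2 - (43452 + 71897) = 2 - 1*115349 = 2 - 115349 = -115347)
-44900/(g(-101, -50) + 184765) + r = -44900/((212 - 50) + 184765) - 115347 = -44900/(162 + 184765) - 115347 = -44900/184927 - 115347 = -21330819569/184927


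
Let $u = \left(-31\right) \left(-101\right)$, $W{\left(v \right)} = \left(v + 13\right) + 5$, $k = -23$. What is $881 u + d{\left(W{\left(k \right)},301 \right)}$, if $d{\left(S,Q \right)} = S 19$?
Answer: $2758316$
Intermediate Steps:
$W{\left(v \right)} = 18 + v$ ($W{\left(v \right)} = \left(13 + v\right) + 5 = 18 + v$)
$d{\left(S,Q \right)} = 19 S$
$u = 3131$
$881 u + d{\left(W{\left(k \right)},301 \right)} = 881 \cdot 3131 + 19 \left(18 - 23\right) = 2758411 + 19 \left(-5\right) = 2758411 - 95 = 2758316$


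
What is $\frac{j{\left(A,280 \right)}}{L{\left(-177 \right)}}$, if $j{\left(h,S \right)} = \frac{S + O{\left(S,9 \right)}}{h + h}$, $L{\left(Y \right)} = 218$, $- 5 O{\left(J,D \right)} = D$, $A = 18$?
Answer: $\frac{1391}{39240} \approx 0.035449$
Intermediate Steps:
$O{\left(J,D \right)} = - \frac{D}{5}$
$j{\left(h,S \right)} = \frac{- \frac{9}{5} + S}{2 h}$ ($j{\left(h,S \right)} = \frac{S - \frac{9}{5}}{h + h} = \frac{S - \frac{9}{5}}{2 h} = \left(- \frac{9}{5} + S\right) \frac{1}{2 h} = \frac{- \frac{9}{5} + S}{2 h}$)
$\frac{j{\left(A,280 \right)}}{L{\left(-177 \right)}} = \frac{\frac{1}{10} \cdot \frac{1}{18} \left(-9 + 5 \cdot 280\right)}{218} = \frac{1}{10} \cdot \frac{1}{18} \left(-9 + 1400\right) \frac{1}{218} = \frac{1}{10} \cdot \frac{1}{18} \cdot 1391 \cdot \frac{1}{218} = \frac{1391}{180} \cdot \frac{1}{218} = \frac{1391}{39240}$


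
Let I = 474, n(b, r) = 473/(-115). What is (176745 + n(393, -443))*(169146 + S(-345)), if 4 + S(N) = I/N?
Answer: 395349000036744/13225 ≈ 2.9894e+10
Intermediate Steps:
n(b, r) = -473/115 (n(b, r) = 473*(-1/115) = -473/115)
S(N) = -4 + 474/N
(176745 + n(393, -443))*(169146 + S(-345)) = (176745 - 473/115)*(169146 + (-4 + 474/(-345))) = 20325202*(169146 + (-4 + 474*(-1/345)))/115 = 20325202*(169146 + (-4 - 158/115))/115 = 20325202*(169146 - 618/115)/115 = (20325202/115)*(19451172/115) = 395349000036744/13225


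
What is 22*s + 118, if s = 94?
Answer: 2186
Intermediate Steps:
22*s + 118 = 22*94 + 118 = 2068 + 118 = 2186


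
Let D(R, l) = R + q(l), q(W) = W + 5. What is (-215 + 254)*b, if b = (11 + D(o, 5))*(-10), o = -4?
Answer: -6630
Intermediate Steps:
q(W) = 5 + W
D(R, l) = 5 + R + l (D(R, l) = R + (5 + l) = 5 + R + l)
b = -170 (b = (11 + (5 - 4 + 5))*(-10) = (11 + 6)*(-10) = 17*(-10) = -170)
(-215 + 254)*b = (-215 + 254)*(-170) = 39*(-170) = -6630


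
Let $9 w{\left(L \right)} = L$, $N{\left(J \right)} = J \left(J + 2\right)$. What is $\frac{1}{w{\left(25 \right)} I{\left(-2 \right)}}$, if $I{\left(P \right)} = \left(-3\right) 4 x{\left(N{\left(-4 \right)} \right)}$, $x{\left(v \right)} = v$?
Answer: $- \frac{3}{800} \approx -0.00375$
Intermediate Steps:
$N{\left(J \right)} = J \left(2 + J\right)$
$w{\left(L \right)} = \frac{L}{9}$
$I{\left(P \right)} = -96$ ($I{\left(P \right)} = \left(-3\right) 4 \left(- 4 \left(2 - 4\right)\right) = - 12 \left(\left(-4\right) \left(-2\right)\right) = \left(-12\right) 8 = -96$)
$\frac{1}{w{\left(25 \right)} I{\left(-2 \right)}} = \frac{1}{\frac{1}{9} \cdot 25 \left(-96\right)} = \frac{1}{\frac{25}{9} \left(-96\right)} = \frac{1}{- \frac{800}{3}} = - \frac{3}{800}$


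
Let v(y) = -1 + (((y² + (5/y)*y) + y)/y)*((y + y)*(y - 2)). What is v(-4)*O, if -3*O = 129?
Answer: 8815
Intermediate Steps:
O = -43 (O = -⅓*129 = -43)
v(y) = -1 + 2*(-2 + y)*(5 + y + y²) (v(y) = -1 + (((y² + 5) + y)/y)*((2*y)*(-2 + y)) = -1 + (((5 + y²) + y)/y)*(2*y*(-2 + y)) = -1 + ((5 + y + y²)/y)*(2*y*(-2 + y)) = -1 + 2*(-2 + y)*(5 + y + y²))
v(-4)*O = (-21 - 2*(-4)² + 2*(-4)³ + 6*(-4))*(-43) = (-21 - 2*16 + 2*(-64) - 24)*(-43) = (-21 - 32 - 128 - 24)*(-43) = -205*(-43) = 8815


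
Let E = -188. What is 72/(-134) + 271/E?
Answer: -24925/12596 ≈ -1.9788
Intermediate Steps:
72/(-134) + 271/E = 72/(-134) + 271/(-188) = 72*(-1/134) + 271*(-1/188) = -36/67 - 271/188 = -24925/12596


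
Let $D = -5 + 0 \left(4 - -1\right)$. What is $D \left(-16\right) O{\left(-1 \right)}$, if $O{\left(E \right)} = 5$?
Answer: $400$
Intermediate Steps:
$D = -5$ ($D = -5 + 0 \left(4 + 1\right) = -5 + 0 \cdot 5 = -5 + 0 = -5$)
$D \left(-16\right) O{\left(-1 \right)} = \left(-5\right) \left(-16\right) 5 = 80 \cdot 5 = 400$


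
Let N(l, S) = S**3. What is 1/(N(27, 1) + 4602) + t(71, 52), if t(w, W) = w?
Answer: 326814/4603 ≈ 71.000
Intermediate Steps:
1/(N(27, 1) + 4602) + t(71, 52) = 1/(1**3 + 4602) + 71 = 1/(1 + 4602) + 71 = 1/4603 + 71 = 326814/4603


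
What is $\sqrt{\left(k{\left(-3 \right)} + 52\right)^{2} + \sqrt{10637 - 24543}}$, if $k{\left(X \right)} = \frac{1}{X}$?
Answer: $\frac{\sqrt{24025 + 9 i \sqrt{13906}}}{3} \approx 51.679 + 1.1409 i$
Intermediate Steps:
$\sqrt{\left(k{\left(-3 \right)} + 52\right)^{2} + \sqrt{10637 - 24543}} = \sqrt{\left(\frac{1}{-3} + 52\right)^{2} + \sqrt{10637 - 24543}} = \sqrt{\left(- \frac{1}{3} + 52\right)^{2} + \sqrt{-13906}} = \sqrt{\left(\frac{155}{3}\right)^{2} + i \sqrt{13906}} = \sqrt{\frac{24025}{9} + i \sqrt{13906}}$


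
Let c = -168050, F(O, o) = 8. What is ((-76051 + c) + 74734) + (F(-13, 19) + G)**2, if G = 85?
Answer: -160718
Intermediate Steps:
((-76051 + c) + 74734) + (F(-13, 19) + G)**2 = ((-76051 - 168050) + 74734) + (8 + 85)**2 = (-244101 + 74734) + 93**2 = -169367 + 8649 = -160718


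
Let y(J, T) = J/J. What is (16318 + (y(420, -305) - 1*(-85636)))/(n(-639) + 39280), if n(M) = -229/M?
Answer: 65149245/25100149 ≈ 2.5956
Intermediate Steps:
y(J, T) = 1
(16318 + (y(420, -305) - 1*(-85636)))/(n(-639) + 39280) = (16318 + (1 - 1*(-85636)))/(-229/(-639) + 39280) = (16318 + (1 + 85636))/(-229*(-1/639) + 39280) = (16318 + 85637)/(229/639 + 39280) = 101955/(25100149/639) = 101955*(639/25100149) = 65149245/25100149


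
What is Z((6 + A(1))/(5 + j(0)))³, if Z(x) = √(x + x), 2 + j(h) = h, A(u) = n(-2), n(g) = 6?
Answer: 16*√2 ≈ 22.627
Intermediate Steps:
A(u) = 6
j(h) = -2 + h
Z(x) = √2*√x (Z(x) = √(2*x) = √2*√x)
Z((6 + A(1))/(5 + j(0)))³ = (√2*√((6 + 6)/(5 + (-2 + 0))))³ = (√2*√(12/(5 - 2)))³ = (√2*√(12/3))³ = (√2*√(12*(⅓)))³ = (√2*√4)³ = (√2*2)³ = (2*√2)³ = 16*√2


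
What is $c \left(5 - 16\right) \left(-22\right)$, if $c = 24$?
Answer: $5808$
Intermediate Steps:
$c \left(5 - 16\right) \left(-22\right) = 24 \left(5 - 16\right) \left(-22\right) = 24 \left(-11\right) \left(-22\right) = \left(-264\right) \left(-22\right) = 5808$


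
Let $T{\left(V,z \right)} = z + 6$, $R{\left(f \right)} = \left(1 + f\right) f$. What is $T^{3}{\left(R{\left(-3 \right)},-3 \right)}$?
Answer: $27$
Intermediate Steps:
$R{\left(f \right)} = f \left(1 + f\right)$
$T{\left(V,z \right)} = 6 + z$
$T^{3}{\left(R{\left(-3 \right)},-3 \right)} = \left(6 - 3\right)^{3} = 3^{3} = 27$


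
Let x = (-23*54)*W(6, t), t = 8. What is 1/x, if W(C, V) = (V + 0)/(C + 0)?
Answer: -1/1656 ≈ -0.00060386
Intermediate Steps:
W(C, V) = V/C
x = -1656 (x = (-23*54)*(8/6) = -9936/6 = -1242*4/3 = -1656)
1/x = 1/(-1656) = -1/1656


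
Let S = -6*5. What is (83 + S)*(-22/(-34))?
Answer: 583/17 ≈ 34.294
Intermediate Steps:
S = -30
(83 + S)*(-22/(-34)) = (83 - 30)*(-22/(-34)) = 53*(-22*(-1/34)) = 53*(11/17) = 583/17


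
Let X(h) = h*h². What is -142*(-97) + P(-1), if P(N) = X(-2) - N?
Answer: 13767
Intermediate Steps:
X(h) = h³
P(N) = -8 - N (P(N) = (-2)³ - N = -8 - N)
-142*(-97) + P(-1) = -142*(-97) + (-8 - 1*(-1)) = 13774 + (-8 + 1) = 13774 - 7 = 13767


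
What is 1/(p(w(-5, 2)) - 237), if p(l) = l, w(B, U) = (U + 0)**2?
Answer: -1/233 ≈ -0.0042918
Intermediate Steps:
w(B, U) = U**2
1/(p(w(-5, 2)) - 237) = 1/(2**2 - 237) = 1/(4 - 237) = 1/(-233) = -1/233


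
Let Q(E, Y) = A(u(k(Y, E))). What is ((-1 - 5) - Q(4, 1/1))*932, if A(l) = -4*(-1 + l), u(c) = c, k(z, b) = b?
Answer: 5592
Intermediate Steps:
A(l) = 4 - 4*l
Q(E, Y) = 4 - 4*E
((-1 - 5) - Q(4, 1/1))*932 = ((-1 - 5) - (4 - 4*4))*932 = (-6 - (4 - 16))*932 = (-6 - 1*(-12))*932 = (-6 + 12)*932 = 6*932 = 5592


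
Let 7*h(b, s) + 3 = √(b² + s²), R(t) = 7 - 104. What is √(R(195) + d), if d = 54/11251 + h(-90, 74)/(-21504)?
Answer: √(-5544609324953103 - 759510006*√3394)/7560672 ≈ 9.8486*I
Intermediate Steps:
R(t) = -97
h(b, s) = -3/7 + √(b² + s²)/7
d = 2720755/564530176 - √3394/75264 (d = 54/11251 + (-3/7 + √((-90)² + 74²)/7)/(-21504) = 54*(1/11251) + (-3/7 + √(8100 + 5476)/7)*(-1/21504) = 54/11251 + (-3/7 + √13576/7)*(-1/21504) = 54/11251 + (-3/7 + (2*√3394)/7)*(-1/21504) = 54/11251 + (-3/7 + 2*√3394/7)*(-1/21504) = 54/11251 + (1/50176 - √3394/75264) = 2720755/564530176 - √3394/75264 ≈ 0.0040455)
√(R(195) + d) = √(-97 + (2720755/564530176 - √3394/75264)) = √(-54756706317/564530176 - √3394/75264)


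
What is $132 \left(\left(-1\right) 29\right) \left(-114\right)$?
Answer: $436392$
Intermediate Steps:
$132 \left(\left(-1\right) 29\right) \left(-114\right) = 132 \left(-29\right) \left(-114\right) = \left(-3828\right) \left(-114\right) = 436392$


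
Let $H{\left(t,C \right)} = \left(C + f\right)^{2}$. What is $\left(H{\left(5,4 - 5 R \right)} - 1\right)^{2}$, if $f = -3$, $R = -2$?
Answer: $14400$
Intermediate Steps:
$H{\left(t,C \right)} = \left(-3 + C\right)^{2}$ ($H{\left(t,C \right)} = \left(C - 3\right)^{2} = \left(-3 + C\right)^{2}$)
$\left(H{\left(5,4 - 5 R \right)} - 1\right)^{2} = \left(\left(-3 + \left(4 - -10\right)\right)^{2} - 1\right)^{2} = \left(\left(-3 + \left(4 + 10\right)\right)^{2} - 1\right)^{2} = \left(\left(-3 + 14\right)^{2} - 1\right)^{2} = \left(11^{2} - 1\right)^{2} = \left(121 - 1\right)^{2} = 120^{2} = 14400$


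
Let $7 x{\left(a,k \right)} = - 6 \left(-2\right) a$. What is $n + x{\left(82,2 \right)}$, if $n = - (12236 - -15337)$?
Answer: $- \frac{192027}{7} \approx -27432.0$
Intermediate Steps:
$n = -27573$ ($n = - (12236 + 15337) = \left(-1\right) 27573 = -27573$)
$x{\left(a,k \right)} = \frac{12 a}{7}$ ($x{\left(a,k \right)} = \frac{- 6 \left(-2\right) a}{7} = \frac{\left(-1\right) \left(-12\right) a}{7} = \frac{12 a}{7}$)
$n + x{\left(82,2 \right)} = -27573 + \frac{12}{7} \cdot 82 = -27573 + \frac{984}{7} = - \frac{192027}{7}$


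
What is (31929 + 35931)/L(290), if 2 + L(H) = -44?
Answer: -33930/23 ≈ -1475.2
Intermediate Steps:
L(H) = -46 (L(H) = -2 - 44 = -46)
(31929 + 35931)/L(290) = (31929 + 35931)/(-46) = 67860*(-1/46) = -33930/23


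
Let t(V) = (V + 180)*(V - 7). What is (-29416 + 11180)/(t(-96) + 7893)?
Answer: 18236/759 ≈ 24.026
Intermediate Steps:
t(V) = (-7 + V)*(180 + V) (t(V) = (180 + V)*(-7 + V) = (-7 + V)*(180 + V))
(-29416 + 11180)/(t(-96) + 7893) = (-29416 + 11180)/((-1260 + (-96)² + 173*(-96)) + 7893) = -18236/((-1260 + 9216 - 16608) + 7893) = -18236/(-8652 + 7893) = -18236/(-759) = -18236*(-1/759) = 18236/759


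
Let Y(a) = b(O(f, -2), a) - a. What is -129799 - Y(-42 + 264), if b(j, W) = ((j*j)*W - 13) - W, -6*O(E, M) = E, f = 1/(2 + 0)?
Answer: -3104245/24 ≈ -1.2934e+5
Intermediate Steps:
f = ½ (f = 1/2 = ½ ≈ 0.50000)
O(E, M) = -E/6
b(j, W) = -13 - W + W*j² (b(j, W) = (j²*W - 13) - W = (W*j² - 13) - W = (-13 + W*j²) - W = -13 - W + W*j²)
Y(a) = -13 - 287*a/144 (Y(a) = (-13 - a + a*(-⅙*½)²) - a = (-13 - a + a*(-1/12)²) - a = (-13 - a + a*(1/144)) - a = (-13 - a + a/144) - a = (-13 - 143*a/144) - a = -13 - 287*a/144)
-129799 - Y(-42 + 264) = -129799 - (-13 - 287*(-42 + 264)/144) = -129799 - (-13 - 287/144*222) = -129799 - (-13 - 10619/24) = -129799 - 1*(-10931/24) = -129799 + 10931/24 = -3104245/24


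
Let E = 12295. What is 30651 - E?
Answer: 18356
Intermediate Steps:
30651 - E = 30651 - 1*12295 = 30651 - 12295 = 18356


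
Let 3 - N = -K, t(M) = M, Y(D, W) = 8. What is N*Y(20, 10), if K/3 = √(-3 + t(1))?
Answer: 24 + 24*I*√2 ≈ 24.0 + 33.941*I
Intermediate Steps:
K = 3*I*√2 (K = 3*√(-3 + 1) = 3*√(-2) = 3*(I*√2) = 3*I*√2 ≈ 4.2426*I)
N = 3 + 3*I*√2 (N = 3 - (-1)*3*I*√2 = 3 - (-3)*I*√2 = 3 + 3*I*√2 ≈ 3.0 + 4.2426*I)
N*Y(20, 10) = (3 + 3*I*√2)*8 = 24 + 24*I*√2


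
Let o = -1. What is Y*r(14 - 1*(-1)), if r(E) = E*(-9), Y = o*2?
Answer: 270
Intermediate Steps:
Y = -2 (Y = -1*2 = -2)
r(E) = -9*E
Y*r(14 - 1*(-1)) = -(-18)*(14 - 1*(-1)) = -(-18)*(14 + 1) = -(-18)*15 = -2*(-135) = 270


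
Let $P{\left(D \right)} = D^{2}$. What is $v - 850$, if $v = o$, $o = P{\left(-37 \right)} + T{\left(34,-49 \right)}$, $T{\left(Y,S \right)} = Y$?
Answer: $553$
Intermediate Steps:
$o = 1403$ ($o = \left(-37\right)^{2} + 34 = 1369 + 34 = 1403$)
$v = 1403$
$v - 850 = 1403 - 850 = 553$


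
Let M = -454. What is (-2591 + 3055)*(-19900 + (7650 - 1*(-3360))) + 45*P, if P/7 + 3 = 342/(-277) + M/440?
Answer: -50295231637/12188 ≈ -4.1266e+6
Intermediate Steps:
P = -2246573/60940 (P = -21 + 7*(342/(-277) - 454/440) = -21 + 7*(342*(-1/277) - 454*1/440) = -21 + 7*(-342/277 - 227/220) = -21 + 7*(-138119/60940) = -21 - 966833/60940 = -2246573/60940 ≈ -36.865)
(-2591 + 3055)*(-19900 + (7650 - 1*(-3360))) + 45*P = (-2591 + 3055)*(-19900 + (7650 - 1*(-3360))) + 45*(-2246573/60940) = 464*(-19900 + (7650 + 3360)) - 20219157/12188 = 464*(-19900 + 11010) - 20219157/12188 = 464*(-8890) - 20219157/12188 = -4124960 - 20219157/12188 = -50295231637/12188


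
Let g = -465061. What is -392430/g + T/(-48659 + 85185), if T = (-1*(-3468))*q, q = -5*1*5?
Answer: -12993445260/8493409043 ≈ -1.5298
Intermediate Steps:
q = -25 (q = -5*5 = -25)
T = -86700 (T = -1*(-3468)*(-25) = 3468*(-25) = -86700)
-392430/g + T/(-48659 + 85185) = -392430/(-465061) - 86700/(-48659 + 85185) = -392430*(-1/465061) - 86700/36526 = 392430/465061 - 86700*1/36526 = 392430/465061 - 43350/18263 = -12993445260/8493409043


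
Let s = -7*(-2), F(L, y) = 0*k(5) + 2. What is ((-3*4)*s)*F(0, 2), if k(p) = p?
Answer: -336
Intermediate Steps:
F(L, y) = 2 (F(L, y) = 0*5 + 2 = 0 + 2 = 2)
s = 14
((-3*4)*s)*F(0, 2) = (-3*4*14)*2 = -12*14*2 = -168*2 = -336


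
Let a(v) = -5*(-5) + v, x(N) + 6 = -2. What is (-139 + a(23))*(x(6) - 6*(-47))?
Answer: -24934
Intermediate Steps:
x(N) = -8 (x(N) = -6 - 2 = -8)
a(v) = 25 + v
(-139 + a(23))*(x(6) - 6*(-47)) = (-139 + (25 + 23))*(-8 - 6*(-47)) = (-139 + 48)*(-8 + 282) = -91*274 = -24934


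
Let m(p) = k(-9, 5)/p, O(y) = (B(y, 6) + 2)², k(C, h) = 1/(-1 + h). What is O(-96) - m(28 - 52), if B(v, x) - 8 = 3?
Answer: 16225/96 ≈ 169.01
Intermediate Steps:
B(v, x) = 11 (B(v, x) = 8 + 3 = 11)
O(y) = 169 (O(y) = (11 + 2)² = 13² = 169)
m(p) = 1/(4*p) (m(p) = 1/((-1 + 5)*p) = 1/(4*p))
O(-96) - m(28 - 52) = 169 - 1/(4*(28 - 52)) = 169 - 1/(4*(-24)) = 169 - (-1)/(4*24) = 169 - 1*(-1/96) = 169 + 1/96 = 16225/96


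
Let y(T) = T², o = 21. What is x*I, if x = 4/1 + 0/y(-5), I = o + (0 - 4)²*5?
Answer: 404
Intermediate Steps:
I = 101 (I = 21 + (0 - 4)²*5 = 21 + (-4)²*5 = 21 + 16*5 = 21 + 80 = 101)
x = 4 (x = 4/1 + 0/((-5)²) = 4*1 + 0/25 = 4 + 0*(1/25) = 4 + 0 = 4)
x*I = 4*101 = 404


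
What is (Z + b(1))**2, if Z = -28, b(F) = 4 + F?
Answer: 529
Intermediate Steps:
(Z + b(1))**2 = (-28 + (4 + 1))**2 = (-28 + 5)**2 = (-23)**2 = 529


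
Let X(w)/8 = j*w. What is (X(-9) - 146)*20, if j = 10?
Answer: -17320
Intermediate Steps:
X(w) = 80*w (X(w) = 8*(10*w) = 80*w)
(X(-9) - 146)*20 = (80*(-9) - 146)*20 = (-720 - 146)*20 = -866*20 = -17320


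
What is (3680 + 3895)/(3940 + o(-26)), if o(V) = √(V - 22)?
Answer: 7461375/3880912 - 7575*I*√3/3880912 ≈ 1.9226 - 0.0033807*I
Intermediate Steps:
o(V) = √(-22 + V)
(3680 + 3895)/(3940 + o(-26)) = (3680 + 3895)/(3940 + √(-22 - 26)) = 7575/(3940 + √(-48)) = 7575/(3940 + 4*I*√3)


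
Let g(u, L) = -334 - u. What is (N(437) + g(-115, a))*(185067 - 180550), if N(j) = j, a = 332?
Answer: 984706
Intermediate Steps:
(N(437) + g(-115, a))*(185067 - 180550) = (437 + (-334 - 1*(-115)))*(185067 - 180550) = (437 + (-334 + 115))*4517 = (437 - 219)*4517 = 218*4517 = 984706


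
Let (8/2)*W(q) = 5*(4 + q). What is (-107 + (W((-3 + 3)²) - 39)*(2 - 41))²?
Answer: 1485961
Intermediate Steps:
W(q) = 5 + 5*q/4 (W(q) = (5*(4 + q))/4 = (20 + 5*q)/4 = 5 + 5*q/4)
(-107 + (W((-3 + 3)²) - 39)*(2 - 41))² = (-107 + ((5 + 5*(-3 + 3)²/4) - 39)*(2 - 41))² = (-107 + ((5 + (5/4)*0²) - 39)*(-39))² = (-107 + ((5 + (5/4)*0) - 39)*(-39))² = (-107 + ((5 + 0) - 39)*(-39))² = (-107 + (5 - 39)*(-39))² = (-107 - 34*(-39))² = (-107 + 1326)² = 1219² = 1485961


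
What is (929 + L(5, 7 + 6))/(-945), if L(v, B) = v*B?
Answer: -142/135 ≈ -1.0519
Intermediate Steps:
L(v, B) = B*v
(929 + L(5, 7 + 6))/(-945) = (929 + (7 + 6)*5)/(-945) = (929 + 13*5)*(-1/945) = (929 + 65)*(-1/945) = 994*(-1/945) = -142/135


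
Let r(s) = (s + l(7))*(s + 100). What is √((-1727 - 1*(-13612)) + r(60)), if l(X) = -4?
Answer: √20845 ≈ 144.38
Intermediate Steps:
r(s) = (-4 + s)*(100 + s) (r(s) = (s - 4)*(s + 100) = (-4 + s)*(100 + s))
√((-1727 - 1*(-13612)) + r(60)) = √((-1727 - 1*(-13612)) + (-400 + 60² + 96*60)) = √((-1727 + 13612) + (-400 + 3600 + 5760)) = √(11885 + 8960) = √20845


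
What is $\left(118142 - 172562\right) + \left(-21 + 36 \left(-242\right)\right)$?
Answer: $-63153$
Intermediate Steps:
$\left(118142 - 172562\right) + \left(-21 + 36 \left(-242\right)\right) = -54420 - 8733 = -63153$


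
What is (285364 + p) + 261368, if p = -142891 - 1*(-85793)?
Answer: 489634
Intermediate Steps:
p = -57098 (p = -142891 + 85793 = -57098)
(285364 + p) + 261368 = (285364 - 57098) + 261368 = 228266 + 261368 = 489634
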